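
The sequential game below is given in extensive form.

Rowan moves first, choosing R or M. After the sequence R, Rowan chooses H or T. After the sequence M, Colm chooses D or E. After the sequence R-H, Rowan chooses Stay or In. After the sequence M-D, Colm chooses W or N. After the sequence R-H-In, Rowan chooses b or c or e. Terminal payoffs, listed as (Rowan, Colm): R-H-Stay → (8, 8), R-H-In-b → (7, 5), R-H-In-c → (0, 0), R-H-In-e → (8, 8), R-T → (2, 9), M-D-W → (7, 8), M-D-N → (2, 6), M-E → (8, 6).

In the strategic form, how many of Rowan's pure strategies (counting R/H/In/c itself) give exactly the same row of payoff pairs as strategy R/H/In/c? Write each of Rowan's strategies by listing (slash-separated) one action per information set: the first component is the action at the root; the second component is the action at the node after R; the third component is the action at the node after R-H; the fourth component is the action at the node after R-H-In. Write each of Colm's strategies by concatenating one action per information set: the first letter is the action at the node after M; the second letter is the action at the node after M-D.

1

Row for R/H/In/c (columns DW, DN, EW, EN): (0,0) (0,0) (0,0) (0,0).
Every one of Rowan's information sets is on the play path for some reply by Colm when Rowan follows R/H/In/c.
Changing the action at any of them therefore changes at least one column, so only R/H/In/c itself gives this row.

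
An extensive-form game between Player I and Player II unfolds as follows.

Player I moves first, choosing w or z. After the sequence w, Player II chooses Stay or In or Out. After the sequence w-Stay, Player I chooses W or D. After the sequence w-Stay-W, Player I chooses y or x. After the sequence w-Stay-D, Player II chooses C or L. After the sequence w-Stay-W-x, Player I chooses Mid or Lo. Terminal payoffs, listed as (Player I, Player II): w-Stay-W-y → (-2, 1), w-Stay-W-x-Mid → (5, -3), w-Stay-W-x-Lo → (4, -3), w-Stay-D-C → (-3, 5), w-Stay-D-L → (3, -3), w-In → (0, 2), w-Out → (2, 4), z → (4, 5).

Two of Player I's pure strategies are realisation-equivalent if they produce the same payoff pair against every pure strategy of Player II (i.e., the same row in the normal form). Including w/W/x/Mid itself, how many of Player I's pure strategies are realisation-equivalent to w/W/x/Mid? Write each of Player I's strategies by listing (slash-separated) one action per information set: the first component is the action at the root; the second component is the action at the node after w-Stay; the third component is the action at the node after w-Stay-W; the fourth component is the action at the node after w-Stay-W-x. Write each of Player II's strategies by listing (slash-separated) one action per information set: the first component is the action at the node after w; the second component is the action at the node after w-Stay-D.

Row for w/W/x/Mid (columns Stay/C, Stay/L, In/C, In/L, Out/C, Out/L): (5,-3) (5,-3) (0,2) (0,2) (2,4) (2,4).
Every one of Player I's information sets is on the play path for some reply by Player II when Player I follows w/W/x/Mid.
Changing the action at any of them therefore changes at least one column, so only w/W/x/Mid itself gives this row.

1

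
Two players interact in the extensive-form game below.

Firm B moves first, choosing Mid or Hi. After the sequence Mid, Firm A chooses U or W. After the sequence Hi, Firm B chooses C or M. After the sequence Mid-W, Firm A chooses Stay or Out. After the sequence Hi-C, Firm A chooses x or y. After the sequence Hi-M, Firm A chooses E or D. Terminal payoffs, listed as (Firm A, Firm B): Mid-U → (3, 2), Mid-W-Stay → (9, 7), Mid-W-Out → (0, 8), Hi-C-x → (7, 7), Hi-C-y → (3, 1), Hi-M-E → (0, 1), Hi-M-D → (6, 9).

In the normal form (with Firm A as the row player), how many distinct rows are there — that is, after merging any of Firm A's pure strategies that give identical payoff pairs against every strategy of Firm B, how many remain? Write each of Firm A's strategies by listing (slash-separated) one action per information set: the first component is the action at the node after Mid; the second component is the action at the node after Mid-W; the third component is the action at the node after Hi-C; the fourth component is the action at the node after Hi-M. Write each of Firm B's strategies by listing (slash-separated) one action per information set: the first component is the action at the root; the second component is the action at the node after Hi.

Firm A has 16 pure strategies: U/Stay/x/E, U/Stay/x/D, U/Stay/y/E, U/Stay/y/D, U/Out/x/E, U/Out/x/D, U/Out/y/E, U/Out/y/D, W/Stay/x/E, W/Stay/x/D, W/Stay/y/E, W/Stay/y/D, W/Out/x/E, W/Out/x/D, W/Out/y/E, W/Out/y/D. Columns: Mid/C, Mid/M, Hi/C, Hi/M.
{U/Stay/x/E, U/Out/x/E} → row (3,2) (3,2) (7,7) (0,1)
{U/Stay/x/D, U/Out/x/D} → row (3,2) (3,2) (7,7) (6,9)
{U/Stay/y/E, U/Out/y/E} → row (3,2) (3,2) (3,1) (0,1)
{U/Stay/y/D, U/Out/y/D} → row (3,2) (3,2) (3,1) (6,9)
{W/Stay/x/E} → row (9,7) (9,7) (7,7) (0,1)
{W/Stay/x/D} → row (9,7) (9,7) (7,7) (6,9)
{W/Stay/y/E} → row (9,7) (9,7) (3,1) (0,1)
{W/Stay/y/D} → row (9,7) (9,7) (3,1) (6,9)
{W/Out/x/E} → row (0,8) (0,8) (7,7) (0,1)
{W/Out/x/D} → row (0,8) (0,8) (7,7) (6,9)
{W/Out/y/E} → row (0,8) (0,8) (3,1) (0,1)
{W/Out/y/D} → row (0,8) (0,8) (3,1) (6,9)
That's 12 distinct rows out of 16 strategies.

12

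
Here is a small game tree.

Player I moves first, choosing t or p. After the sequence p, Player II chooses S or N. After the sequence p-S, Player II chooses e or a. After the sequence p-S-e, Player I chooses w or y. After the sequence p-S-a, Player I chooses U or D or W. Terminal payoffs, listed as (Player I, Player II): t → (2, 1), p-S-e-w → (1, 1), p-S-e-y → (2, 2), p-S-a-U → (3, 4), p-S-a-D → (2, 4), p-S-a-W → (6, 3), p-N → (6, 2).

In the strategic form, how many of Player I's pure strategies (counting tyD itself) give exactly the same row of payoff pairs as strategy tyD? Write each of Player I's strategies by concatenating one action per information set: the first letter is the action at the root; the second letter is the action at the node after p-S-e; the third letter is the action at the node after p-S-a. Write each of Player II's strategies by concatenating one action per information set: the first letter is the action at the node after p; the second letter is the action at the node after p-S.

6

Row for tyD (columns Se, Sa, Ne, Na): (2,1) (2,1) (2,1) (2,1).
Under tyD, Player I's choice at the node after p-S-e and at the node after p-S-a can never be reached regardless of what Player II does, so varying those choices leaves every outcome unchanged.
Holding the reachable choices fixed and varying the unreachable ones freely already gives 2 × 3 = 6 equivalent strategies.
No other strategy reproduces this row, so those 6 are the full class: twU, twD, twW, tyU, tyD, tyW.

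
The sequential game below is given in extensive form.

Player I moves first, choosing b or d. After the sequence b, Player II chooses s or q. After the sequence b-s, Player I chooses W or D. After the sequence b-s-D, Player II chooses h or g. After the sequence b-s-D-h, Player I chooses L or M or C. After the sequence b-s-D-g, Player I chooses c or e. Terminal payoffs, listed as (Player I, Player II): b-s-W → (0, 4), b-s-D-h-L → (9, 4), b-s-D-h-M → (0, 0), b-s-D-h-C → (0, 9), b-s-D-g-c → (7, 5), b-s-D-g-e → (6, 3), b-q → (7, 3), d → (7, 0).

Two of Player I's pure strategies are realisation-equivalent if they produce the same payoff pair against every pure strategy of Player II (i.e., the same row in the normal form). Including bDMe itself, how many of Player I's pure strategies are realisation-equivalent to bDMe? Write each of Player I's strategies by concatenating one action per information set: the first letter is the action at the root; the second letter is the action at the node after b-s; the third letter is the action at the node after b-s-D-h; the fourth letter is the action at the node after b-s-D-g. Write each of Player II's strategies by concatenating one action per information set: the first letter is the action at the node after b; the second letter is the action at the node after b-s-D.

1

Row for bDMe (columns sh, sg, qh, qg): (0,0) (6,3) (7,3) (7,3).
Every one of Player I's information sets is on the play path for some reply by Player II when Player I follows bDMe.
Changing the action at any of them therefore changes at least one column, so only bDMe itself gives this row.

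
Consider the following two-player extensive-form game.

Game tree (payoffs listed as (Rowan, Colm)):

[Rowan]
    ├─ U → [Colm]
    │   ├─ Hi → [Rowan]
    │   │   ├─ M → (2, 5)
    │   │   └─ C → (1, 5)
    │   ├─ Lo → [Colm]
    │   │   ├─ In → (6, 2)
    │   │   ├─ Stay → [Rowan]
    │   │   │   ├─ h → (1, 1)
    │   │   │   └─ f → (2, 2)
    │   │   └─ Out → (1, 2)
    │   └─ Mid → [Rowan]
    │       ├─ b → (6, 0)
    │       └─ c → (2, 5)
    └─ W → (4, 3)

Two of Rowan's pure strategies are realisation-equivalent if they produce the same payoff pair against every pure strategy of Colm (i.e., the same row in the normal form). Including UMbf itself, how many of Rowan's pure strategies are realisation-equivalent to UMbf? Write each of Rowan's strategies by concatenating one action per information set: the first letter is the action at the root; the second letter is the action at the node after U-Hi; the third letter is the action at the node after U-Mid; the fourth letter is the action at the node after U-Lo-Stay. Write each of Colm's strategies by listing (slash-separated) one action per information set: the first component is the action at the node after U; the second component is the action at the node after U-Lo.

Row for UMbf (columns Hi/In, Hi/Stay, Hi/Out, Lo/In, Lo/Stay, Lo/Out, Mid/In, Mid/Stay, Mid/Out): (2,5) (2,5) (2,5) (6,2) (2,2) (1,2) (6,0) (6,0) (6,0).
Every one of Rowan's information sets is on the play path for some reply by Colm when Rowan follows UMbf.
Changing the action at any of them therefore changes at least one column, so only UMbf itself gives this row.

1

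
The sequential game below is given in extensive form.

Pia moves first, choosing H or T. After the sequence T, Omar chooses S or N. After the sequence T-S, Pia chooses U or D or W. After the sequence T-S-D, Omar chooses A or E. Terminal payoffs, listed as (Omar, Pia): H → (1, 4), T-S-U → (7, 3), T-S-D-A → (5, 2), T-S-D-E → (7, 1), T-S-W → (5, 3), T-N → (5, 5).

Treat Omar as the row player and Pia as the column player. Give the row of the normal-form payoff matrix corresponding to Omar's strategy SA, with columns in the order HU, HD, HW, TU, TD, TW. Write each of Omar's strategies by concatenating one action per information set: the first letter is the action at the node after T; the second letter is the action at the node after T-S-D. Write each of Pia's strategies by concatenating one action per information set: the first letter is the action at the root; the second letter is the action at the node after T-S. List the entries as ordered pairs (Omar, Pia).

(1,4) (1,4) (1,4) (7,3) (5,2) (5,3)

vs HU: Pia plays H → (1, 4)
vs HD: Pia plays H → (1, 4)
vs HW: Pia plays H → (1, 4)
vs TU: Pia plays T → Omar plays S at [T] → Pia plays U at [T-S] → (7, 3)
vs TD: Pia plays T → Omar plays S at [T] → Pia plays D at [T-S] → Omar plays A at [T-S-D] → (5, 2)
vs TW: Pia plays T → Omar plays S at [T] → Pia plays W at [T-S] → (5, 3)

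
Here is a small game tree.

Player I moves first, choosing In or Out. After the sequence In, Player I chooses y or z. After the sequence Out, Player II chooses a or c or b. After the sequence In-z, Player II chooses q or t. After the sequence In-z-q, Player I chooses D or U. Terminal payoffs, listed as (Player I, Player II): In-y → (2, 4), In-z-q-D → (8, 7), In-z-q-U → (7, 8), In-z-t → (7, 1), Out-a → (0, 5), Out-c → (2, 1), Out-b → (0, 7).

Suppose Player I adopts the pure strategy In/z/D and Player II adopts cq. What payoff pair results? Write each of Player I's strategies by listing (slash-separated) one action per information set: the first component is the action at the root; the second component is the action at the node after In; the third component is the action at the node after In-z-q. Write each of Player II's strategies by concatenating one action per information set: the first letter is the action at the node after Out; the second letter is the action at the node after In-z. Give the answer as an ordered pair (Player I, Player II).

Trace the play path from the root:
  Player I plays In
  Player I plays z at [In]
  Player II plays q at [In-z]
  Player I plays D at [In-z-q]
→ terminal payoff (8, 7).
(Player II's choice at the node after Out is never reached on this path, so it doesn't affect the outcome.)

(8, 7)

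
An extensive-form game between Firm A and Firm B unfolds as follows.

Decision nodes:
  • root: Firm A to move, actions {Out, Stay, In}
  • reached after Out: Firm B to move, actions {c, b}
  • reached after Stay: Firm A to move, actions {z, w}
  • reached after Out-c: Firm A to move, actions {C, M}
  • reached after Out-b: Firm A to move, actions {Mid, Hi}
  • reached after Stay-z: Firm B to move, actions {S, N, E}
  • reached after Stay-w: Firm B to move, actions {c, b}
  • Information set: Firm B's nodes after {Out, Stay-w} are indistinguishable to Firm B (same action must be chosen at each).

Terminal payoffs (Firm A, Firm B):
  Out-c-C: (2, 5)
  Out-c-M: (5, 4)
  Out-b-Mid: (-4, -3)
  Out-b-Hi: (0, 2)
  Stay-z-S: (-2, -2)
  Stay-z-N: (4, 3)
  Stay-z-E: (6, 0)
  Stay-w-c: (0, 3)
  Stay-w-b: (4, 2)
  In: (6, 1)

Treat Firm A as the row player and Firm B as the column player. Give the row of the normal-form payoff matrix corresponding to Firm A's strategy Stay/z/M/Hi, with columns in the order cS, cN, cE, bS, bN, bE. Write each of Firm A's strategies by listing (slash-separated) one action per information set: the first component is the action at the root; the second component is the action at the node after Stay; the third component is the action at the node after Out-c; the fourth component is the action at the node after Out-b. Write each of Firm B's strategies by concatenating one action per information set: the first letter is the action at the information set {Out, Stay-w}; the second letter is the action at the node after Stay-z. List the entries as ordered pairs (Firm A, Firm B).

vs cS: Firm A plays Stay → Firm A plays z at [Stay] → Firm B plays S at [Stay-z] → (-2, -2)
vs cN: Firm A plays Stay → Firm A plays z at [Stay] → Firm B plays N at [Stay-z] → (4, 3)
vs cE: Firm A plays Stay → Firm A plays z at [Stay] → Firm B plays E at [Stay-z] → (6, 0)
vs bS: Firm A plays Stay → Firm A plays z at [Stay] → Firm B plays S at [Stay-z] → (-2, -2)
vs bN: Firm A plays Stay → Firm A plays z at [Stay] → Firm B plays N at [Stay-z] → (4, 3)
vs bE: Firm A plays Stay → Firm A plays z at [Stay] → Firm B plays E at [Stay-z] → (6, 0)

(-2,-2) (4,3) (6,0) (-2,-2) (4,3) (6,0)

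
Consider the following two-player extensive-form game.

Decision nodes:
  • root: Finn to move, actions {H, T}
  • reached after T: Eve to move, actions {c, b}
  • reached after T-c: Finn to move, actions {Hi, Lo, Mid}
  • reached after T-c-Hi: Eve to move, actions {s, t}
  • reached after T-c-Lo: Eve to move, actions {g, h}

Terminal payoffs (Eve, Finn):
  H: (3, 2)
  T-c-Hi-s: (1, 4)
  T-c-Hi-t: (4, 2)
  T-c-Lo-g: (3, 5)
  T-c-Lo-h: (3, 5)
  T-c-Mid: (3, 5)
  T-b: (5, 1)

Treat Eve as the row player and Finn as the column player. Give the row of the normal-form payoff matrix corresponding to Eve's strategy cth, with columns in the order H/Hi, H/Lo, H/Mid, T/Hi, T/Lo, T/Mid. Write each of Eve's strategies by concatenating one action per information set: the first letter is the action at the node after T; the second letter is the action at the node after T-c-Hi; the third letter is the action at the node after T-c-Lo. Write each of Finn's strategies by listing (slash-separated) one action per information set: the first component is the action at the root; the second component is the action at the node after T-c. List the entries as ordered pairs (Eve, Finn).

vs H/Hi: Finn plays H → (3, 2)
vs H/Lo: Finn plays H → (3, 2)
vs H/Mid: Finn plays H → (3, 2)
vs T/Hi: Finn plays T → Eve plays c at [T] → Finn plays Hi at [T-c] → Eve plays t at [T-c-Hi] → (4, 2)
vs T/Lo: Finn plays T → Eve plays c at [T] → Finn plays Lo at [T-c] → Eve plays h at [T-c-Lo] → (3, 5)
vs T/Mid: Finn plays T → Eve plays c at [T] → Finn plays Mid at [T-c] → (3, 5)

(3,2) (3,2) (3,2) (4,2) (3,5) (3,5)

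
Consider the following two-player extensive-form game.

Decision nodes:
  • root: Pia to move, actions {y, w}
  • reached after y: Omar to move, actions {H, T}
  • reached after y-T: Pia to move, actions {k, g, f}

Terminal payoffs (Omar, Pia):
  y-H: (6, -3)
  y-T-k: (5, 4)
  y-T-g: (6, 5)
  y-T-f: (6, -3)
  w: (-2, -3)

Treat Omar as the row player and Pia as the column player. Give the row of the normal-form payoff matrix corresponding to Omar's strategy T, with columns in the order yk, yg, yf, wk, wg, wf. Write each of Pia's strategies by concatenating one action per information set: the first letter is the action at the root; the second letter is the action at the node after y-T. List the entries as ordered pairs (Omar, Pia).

vs yk: Pia plays y → Omar plays T at [y] → Pia plays k at [y-T] → (5, 4)
vs yg: Pia plays y → Omar plays T at [y] → Pia plays g at [y-T] → (6, 5)
vs yf: Pia plays y → Omar plays T at [y] → Pia plays f at [y-T] → (6, -3)
vs wk: Pia plays w → (-2, -3)
vs wg: Pia plays w → (-2, -3)
vs wf: Pia plays w → (-2, -3)

(5,4) (6,5) (6,-3) (-2,-3) (-2,-3) (-2,-3)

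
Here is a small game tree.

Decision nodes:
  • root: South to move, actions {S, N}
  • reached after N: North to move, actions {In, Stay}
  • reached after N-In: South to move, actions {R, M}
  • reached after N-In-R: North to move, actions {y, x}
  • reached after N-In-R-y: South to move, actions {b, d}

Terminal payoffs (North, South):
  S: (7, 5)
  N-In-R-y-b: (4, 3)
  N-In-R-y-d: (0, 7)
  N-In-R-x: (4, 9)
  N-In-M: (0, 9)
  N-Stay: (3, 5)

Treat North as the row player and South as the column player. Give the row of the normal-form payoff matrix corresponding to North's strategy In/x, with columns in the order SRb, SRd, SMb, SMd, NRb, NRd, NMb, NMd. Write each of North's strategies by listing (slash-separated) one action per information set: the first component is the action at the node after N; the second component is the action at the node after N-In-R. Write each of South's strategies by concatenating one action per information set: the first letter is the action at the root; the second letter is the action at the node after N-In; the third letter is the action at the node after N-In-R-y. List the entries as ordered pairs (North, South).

(7,5) (7,5) (7,5) (7,5) (4,9) (4,9) (0,9) (0,9)

vs SRb: South plays S → (7, 5)
vs SRd: South plays S → (7, 5)
vs SMb: South plays S → (7, 5)
vs SMd: South plays S → (7, 5)
vs NRb: South plays N → North plays In at [N] → South plays R at [N-In] → North plays x at [N-In-R] → (4, 9)
vs NRd: South plays N → North plays In at [N] → South plays R at [N-In] → North plays x at [N-In-R] → (4, 9)
vs NMb: South plays N → North plays In at [N] → South plays M at [N-In] → (0, 9)
vs NMd: South plays N → North plays In at [N] → South plays M at [N-In] → (0, 9)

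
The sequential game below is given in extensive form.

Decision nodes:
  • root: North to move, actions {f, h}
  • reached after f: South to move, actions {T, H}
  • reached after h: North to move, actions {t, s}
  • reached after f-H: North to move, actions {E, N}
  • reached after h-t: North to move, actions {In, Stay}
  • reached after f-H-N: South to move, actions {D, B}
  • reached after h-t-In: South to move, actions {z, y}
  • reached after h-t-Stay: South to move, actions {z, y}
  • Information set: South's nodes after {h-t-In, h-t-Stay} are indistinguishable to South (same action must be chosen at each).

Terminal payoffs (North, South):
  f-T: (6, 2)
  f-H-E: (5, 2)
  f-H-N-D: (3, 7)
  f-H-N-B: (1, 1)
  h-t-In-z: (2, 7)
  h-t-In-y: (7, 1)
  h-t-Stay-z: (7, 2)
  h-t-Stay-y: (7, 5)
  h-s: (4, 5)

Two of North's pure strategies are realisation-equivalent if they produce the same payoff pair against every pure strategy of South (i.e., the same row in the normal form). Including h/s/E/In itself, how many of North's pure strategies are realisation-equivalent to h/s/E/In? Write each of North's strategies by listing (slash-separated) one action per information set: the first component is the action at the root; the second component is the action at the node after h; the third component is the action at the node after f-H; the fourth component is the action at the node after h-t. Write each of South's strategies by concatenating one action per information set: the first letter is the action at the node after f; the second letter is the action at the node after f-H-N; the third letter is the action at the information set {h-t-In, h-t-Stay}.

4

Row for h/s/E/In (columns TDz, TDy, TBz, TBy, HDz, HDy, HBz, HBy): (4,5) (4,5) (4,5) (4,5) (4,5) (4,5) (4,5) (4,5).
Under h/s/E/In, North's choice at the node after f-H and at the node after h-t can never be reached regardless of what South does, so varying those choices leaves every outcome unchanged.
Holding the reachable choices fixed and varying the unreachable ones freely already gives 2 × 2 = 4 equivalent strategies.
No other strategy reproduces this row, so those 4 are the full class: h/s/E/In, h/s/E/Stay, h/s/N/In, h/s/N/Stay.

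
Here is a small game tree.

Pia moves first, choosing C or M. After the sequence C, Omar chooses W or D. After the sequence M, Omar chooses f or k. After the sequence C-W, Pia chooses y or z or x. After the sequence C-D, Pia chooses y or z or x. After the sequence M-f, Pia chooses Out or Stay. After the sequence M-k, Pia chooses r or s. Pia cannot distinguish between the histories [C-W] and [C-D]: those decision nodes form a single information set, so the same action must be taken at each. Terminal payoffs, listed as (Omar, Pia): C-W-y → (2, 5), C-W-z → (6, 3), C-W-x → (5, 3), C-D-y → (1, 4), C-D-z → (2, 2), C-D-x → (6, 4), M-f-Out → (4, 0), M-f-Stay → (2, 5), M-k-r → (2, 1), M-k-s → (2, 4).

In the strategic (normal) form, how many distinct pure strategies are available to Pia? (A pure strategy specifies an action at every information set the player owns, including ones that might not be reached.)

Pia owns the root with actions {C, M} — two choices.
Pia owns the information set {C-W, C-D} with actions {y, z, x} — three choices.
Pia owns the node after M-f with actions {Out, Stay} — two choices.
Pia owns the node after M-k with actions {r, s} — two choices.
A pure strategy fixes one action at each information set independently, so the count is the product 2 × 3 × 2 × 2 = 24.
(For reference, Omar has 4 pure strategies, giving a 24×4 normal-form matrix.)

24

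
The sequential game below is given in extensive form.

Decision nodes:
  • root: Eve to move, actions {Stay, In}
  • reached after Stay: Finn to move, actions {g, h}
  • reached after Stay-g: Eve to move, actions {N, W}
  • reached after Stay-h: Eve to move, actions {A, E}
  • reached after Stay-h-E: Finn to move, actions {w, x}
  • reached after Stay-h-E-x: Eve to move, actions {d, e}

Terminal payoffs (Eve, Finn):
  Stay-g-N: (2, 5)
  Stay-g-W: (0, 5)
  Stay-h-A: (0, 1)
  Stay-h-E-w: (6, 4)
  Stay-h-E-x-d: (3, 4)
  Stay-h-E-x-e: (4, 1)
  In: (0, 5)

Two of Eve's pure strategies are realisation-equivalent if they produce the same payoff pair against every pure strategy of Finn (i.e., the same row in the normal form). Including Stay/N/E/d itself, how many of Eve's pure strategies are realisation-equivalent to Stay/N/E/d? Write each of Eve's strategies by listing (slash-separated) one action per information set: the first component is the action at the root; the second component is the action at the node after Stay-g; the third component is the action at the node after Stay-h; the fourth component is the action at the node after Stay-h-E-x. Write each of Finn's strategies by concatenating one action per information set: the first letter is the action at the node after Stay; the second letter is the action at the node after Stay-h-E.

1

Row for Stay/N/E/d (columns gw, gx, hw, hx): (2,5) (2,5) (6,4) (3,4).
Every one of Eve's information sets is on the play path for some reply by Finn when Eve follows Stay/N/E/d.
Changing the action at any of them therefore changes at least one column, so only Stay/N/E/d itself gives this row.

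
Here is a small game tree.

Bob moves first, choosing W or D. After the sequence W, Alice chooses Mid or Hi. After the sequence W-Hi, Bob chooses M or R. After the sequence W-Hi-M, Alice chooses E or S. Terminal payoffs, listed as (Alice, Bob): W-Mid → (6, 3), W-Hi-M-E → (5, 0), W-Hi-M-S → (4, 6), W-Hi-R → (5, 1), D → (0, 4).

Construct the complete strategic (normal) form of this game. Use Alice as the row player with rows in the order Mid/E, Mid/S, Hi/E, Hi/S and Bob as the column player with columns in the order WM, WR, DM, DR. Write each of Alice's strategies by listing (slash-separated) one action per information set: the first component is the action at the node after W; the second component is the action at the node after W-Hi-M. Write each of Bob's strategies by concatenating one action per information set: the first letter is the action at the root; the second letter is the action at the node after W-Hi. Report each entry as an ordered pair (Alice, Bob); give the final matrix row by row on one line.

            WM       WR       DM       DR
Mid/E    (6,3)    (6,3)    (0,4)    (0,4)
Mid/S    (6,3)    (6,3)    (0,4)    (0,4)
 Hi/E    (5,0)    (5,1)    (0,4)    (0,4)
 Hi/S    (4,6)    (5,1)    (0,4)    (0,4)

Mid/E: (6,3) (6,3) (0,4) (0,4) | Mid/S: (6,3) (6,3) (0,4) (0,4) | Hi/E: (5,0) (5,1) (0,4) (0,4) | Hi/S: (4,6) (5,1) (0,4) (0,4)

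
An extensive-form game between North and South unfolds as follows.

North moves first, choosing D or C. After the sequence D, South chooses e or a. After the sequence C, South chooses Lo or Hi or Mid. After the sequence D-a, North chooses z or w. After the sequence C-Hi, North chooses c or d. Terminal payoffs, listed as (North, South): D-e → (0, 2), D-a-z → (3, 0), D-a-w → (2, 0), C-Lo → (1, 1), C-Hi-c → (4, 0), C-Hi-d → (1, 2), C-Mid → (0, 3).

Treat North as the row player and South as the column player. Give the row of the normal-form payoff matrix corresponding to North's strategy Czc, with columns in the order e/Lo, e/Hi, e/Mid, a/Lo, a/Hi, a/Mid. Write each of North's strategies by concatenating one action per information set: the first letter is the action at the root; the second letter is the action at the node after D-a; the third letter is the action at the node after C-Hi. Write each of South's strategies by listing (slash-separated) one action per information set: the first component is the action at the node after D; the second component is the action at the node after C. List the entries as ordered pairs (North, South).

(1,1) (4,0) (0,3) (1,1) (4,0) (0,3)

vs e/Lo: North plays C → South plays Lo at [C] → (1, 1)
vs e/Hi: North plays C → South plays Hi at [C] → North plays c at [C-Hi] → (4, 0)
vs e/Mid: North plays C → South plays Mid at [C] → (0, 3)
vs a/Lo: North plays C → South plays Lo at [C] → (1, 1)
vs a/Hi: North plays C → South plays Hi at [C] → North plays c at [C-Hi] → (4, 0)
vs a/Mid: North plays C → South plays Mid at [C] → (0, 3)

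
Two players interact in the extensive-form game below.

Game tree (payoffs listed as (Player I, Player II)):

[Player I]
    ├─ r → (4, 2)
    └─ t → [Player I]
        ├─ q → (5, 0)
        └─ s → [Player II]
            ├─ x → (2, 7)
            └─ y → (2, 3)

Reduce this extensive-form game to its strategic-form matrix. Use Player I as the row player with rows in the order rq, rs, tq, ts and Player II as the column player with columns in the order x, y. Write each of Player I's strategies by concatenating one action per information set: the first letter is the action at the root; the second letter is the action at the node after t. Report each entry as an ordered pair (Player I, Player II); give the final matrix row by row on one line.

rq: (4,2) (4,2) | rs: (4,2) (4,2) | tq: (5,0) (5,0) | ts: (2,7) (2,3)

Row rq: x→(4,2), y→(4,2)
Row rs: x→(4,2), y→(4,2)
Row tq: x→(5,0), y→(5,0)
Row ts: x→(2,7), y→(2,3)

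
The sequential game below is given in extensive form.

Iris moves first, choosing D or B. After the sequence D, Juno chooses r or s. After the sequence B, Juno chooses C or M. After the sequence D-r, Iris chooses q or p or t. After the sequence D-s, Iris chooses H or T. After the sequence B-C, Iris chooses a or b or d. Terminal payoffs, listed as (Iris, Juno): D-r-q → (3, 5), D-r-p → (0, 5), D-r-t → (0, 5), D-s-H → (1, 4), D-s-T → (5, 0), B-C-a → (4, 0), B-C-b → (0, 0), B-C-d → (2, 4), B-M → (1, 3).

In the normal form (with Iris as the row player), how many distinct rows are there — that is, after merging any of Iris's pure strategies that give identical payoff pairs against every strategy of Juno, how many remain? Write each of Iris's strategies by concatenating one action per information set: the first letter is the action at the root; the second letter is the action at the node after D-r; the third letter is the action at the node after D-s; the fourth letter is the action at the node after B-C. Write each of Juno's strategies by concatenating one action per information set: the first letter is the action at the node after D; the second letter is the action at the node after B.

7

Iris has 36 pure strategies: DqHa, DqHb, DqHd, DqTa, DqTb, DqTd, DpHa, DpHb, DpHd, DpTa, DpTb, DpTd, DtHa, DtHb, DtHd, DtTa, DtTb, DtTd, BqHa, BqHb, BqHd, BqTa, BqTb, BqTd, BpHa, BpHb, BpHd, BpTa, BpTb, BpTd, BtHa, BtHb, BtHd, BtTa, BtTb, BtTd. Columns: rC, rM, sC, sM.
{DqHa, DqHb, DqHd} → row (3,5) (3,5) (1,4) (1,4)
{DqTa, DqTb, DqTd} → row (3,5) (3,5) (5,0) (5,0)
{DpHa, DpHb, DpHd, DtHa, DtHb, DtHd} → row (0,5) (0,5) (1,4) (1,4)
{DpTa, DpTb, DpTd, DtTa, DtTb, DtTd} → row (0,5) (0,5) (5,0) (5,0)
{BqHa, BqTa, BpHa, BpTa, BtHa, BtTa} → row (4,0) (1,3) (4,0) (1,3)
{BqHb, BqTb, BpHb, BpTb, BtHb, BtTb} → row (0,0) (1,3) (0,0) (1,3)
{BqHd, BqTd, BpHd, BpTd, BtHd, BtTd} → row (2,4) (1,3) (2,4) (1,3)
That's 7 distinct rows out of 36 strategies.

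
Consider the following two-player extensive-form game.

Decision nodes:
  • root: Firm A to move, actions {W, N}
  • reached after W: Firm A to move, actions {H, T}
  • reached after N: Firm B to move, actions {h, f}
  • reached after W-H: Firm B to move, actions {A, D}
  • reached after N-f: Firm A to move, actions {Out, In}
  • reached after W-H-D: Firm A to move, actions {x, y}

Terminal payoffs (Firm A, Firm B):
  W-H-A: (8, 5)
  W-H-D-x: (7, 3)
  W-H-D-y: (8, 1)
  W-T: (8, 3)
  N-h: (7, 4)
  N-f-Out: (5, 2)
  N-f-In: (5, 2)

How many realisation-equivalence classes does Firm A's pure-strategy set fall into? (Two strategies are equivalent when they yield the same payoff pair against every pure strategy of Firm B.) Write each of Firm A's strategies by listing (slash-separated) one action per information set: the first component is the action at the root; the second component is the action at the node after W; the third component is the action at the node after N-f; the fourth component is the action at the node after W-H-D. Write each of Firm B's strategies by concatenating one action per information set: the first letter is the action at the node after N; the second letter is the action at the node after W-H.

Firm A has 16 pure strategies: W/H/Out/x, W/H/Out/y, W/H/In/x, W/H/In/y, W/T/Out/x, W/T/Out/y, W/T/In/x, W/T/In/y, N/H/Out/x, N/H/Out/y, N/H/In/x, N/H/In/y, N/T/Out/x, N/T/Out/y, N/T/In/x, N/T/In/y. Columns: hA, hD, fA, fD.
{W/H/Out/x, W/H/In/x} → row (8,5) (7,3) (8,5) (7,3)
{W/H/Out/y, W/H/In/y} → row (8,5) (8,1) (8,5) (8,1)
{W/T/Out/x, W/T/Out/y, W/T/In/x, W/T/In/y} → row (8,3) (8,3) (8,3) (8,3)
{N/H/Out/x, N/H/Out/y, N/H/In/x, N/H/In/y, N/T/Out/x, N/T/Out/y, N/T/In/x, N/T/In/y} → row (7,4) (7,4) (5,2) (5,2)
That's 4 distinct rows out of 16 strategies.

4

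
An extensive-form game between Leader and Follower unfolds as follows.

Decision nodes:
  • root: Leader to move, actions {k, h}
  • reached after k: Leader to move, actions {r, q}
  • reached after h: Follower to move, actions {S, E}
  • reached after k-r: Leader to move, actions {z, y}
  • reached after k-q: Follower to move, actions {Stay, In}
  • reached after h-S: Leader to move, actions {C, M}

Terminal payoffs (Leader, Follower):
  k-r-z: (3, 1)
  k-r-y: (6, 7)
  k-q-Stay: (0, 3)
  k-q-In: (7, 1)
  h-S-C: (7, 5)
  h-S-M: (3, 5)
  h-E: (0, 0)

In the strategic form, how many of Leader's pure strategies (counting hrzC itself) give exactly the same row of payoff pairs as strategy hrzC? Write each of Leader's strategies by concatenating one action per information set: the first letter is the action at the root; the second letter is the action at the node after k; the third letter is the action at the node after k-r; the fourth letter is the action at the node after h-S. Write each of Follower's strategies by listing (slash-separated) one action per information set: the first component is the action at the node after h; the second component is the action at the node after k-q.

Row for hrzC (columns S/Stay, S/In, E/Stay, E/In): (7,5) (7,5) (0,0) (0,0).
Under hrzC, Leader's choice at the node after k and at the node after k-r can never be reached regardless of what Follower does, so varying those choices leaves every outcome unchanged.
Holding the reachable choices fixed and varying the unreachable ones freely already gives 2 × 2 = 4 equivalent strategies.
No other strategy reproduces this row, so those 4 are the full class: hrzC, hryC, hqzC, hqyC.

4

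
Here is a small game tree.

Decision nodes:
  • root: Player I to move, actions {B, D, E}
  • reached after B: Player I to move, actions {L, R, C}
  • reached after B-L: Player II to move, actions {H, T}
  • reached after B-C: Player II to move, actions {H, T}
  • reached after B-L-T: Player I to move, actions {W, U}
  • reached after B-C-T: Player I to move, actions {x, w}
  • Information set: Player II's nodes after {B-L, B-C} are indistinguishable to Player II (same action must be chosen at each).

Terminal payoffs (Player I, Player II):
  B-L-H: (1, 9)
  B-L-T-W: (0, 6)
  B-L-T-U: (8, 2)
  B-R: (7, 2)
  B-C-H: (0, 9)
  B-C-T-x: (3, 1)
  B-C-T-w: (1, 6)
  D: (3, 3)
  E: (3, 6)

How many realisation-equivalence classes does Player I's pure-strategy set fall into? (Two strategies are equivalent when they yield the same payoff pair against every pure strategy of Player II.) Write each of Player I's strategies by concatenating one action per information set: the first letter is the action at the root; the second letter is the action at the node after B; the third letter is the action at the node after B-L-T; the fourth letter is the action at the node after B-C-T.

7

Player I has 36 pure strategies: BLWx, BLWw, BLUx, BLUw, BRWx, BRWw, BRUx, BRUw, BCWx, BCWw, BCUx, BCUw, DLWx, DLWw, DLUx, DLUw, DRWx, DRWw, DRUx, DRUw, DCWx, DCWw, DCUx, DCUw, ELWx, ELWw, ELUx, ELUw, ERWx, ERWw, ERUx, ERUw, ECWx, ECWw, ECUx, ECUw. Columns: H, T.
{BLWx, BLWw} → row (1,9) (0,6)
{BLUx, BLUw} → row (1,9) (8,2)
{BRWx, BRWw, BRUx, BRUw} → row (7,2) (7,2)
{BCWx, BCUx} → row (0,9) (3,1)
{BCWw, BCUw} → row (0,9) (1,6)
{DLWx, DLWw, DLUx, DLUw, DRWx, DRWw, DRUx, DRUw, DCWx, DCWw, DCUx, DCUw} → row (3,3) (3,3)
{ELWx, ELWw, ELUx, ELUw, ERWx, ERWw, ERUx, ERUw, ECWx, ECWw, ECUx, ECUw} → row (3,6) (3,6)
That's 7 distinct rows out of 36 strategies.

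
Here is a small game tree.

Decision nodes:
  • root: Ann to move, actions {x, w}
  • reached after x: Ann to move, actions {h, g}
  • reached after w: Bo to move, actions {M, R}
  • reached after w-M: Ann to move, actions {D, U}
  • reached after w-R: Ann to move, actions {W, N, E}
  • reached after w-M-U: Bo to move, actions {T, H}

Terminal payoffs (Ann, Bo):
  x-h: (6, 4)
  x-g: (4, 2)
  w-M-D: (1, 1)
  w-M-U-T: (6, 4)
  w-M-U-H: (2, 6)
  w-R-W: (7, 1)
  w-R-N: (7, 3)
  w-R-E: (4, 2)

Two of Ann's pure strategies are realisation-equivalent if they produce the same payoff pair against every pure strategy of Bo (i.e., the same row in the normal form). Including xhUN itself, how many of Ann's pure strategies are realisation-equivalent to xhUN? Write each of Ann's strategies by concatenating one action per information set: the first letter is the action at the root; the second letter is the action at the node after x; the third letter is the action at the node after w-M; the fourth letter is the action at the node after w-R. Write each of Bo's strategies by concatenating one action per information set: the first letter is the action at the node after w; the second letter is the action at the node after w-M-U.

Row for xhUN (columns MT, MH, RT, RH): (6,4) (6,4) (6,4) (6,4).
Under xhUN, Ann's choice at the node after w-M and at the node after w-R can never be reached regardless of what Bo does, so varying those choices leaves every outcome unchanged.
Holding the reachable choices fixed and varying the unreachable ones freely already gives 2 × 3 = 6 equivalent strategies.
No other strategy reproduces this row, so those 6 are the full class: xhDW, xhDN, xhDE, xhUW, xhUN, xhUE.

6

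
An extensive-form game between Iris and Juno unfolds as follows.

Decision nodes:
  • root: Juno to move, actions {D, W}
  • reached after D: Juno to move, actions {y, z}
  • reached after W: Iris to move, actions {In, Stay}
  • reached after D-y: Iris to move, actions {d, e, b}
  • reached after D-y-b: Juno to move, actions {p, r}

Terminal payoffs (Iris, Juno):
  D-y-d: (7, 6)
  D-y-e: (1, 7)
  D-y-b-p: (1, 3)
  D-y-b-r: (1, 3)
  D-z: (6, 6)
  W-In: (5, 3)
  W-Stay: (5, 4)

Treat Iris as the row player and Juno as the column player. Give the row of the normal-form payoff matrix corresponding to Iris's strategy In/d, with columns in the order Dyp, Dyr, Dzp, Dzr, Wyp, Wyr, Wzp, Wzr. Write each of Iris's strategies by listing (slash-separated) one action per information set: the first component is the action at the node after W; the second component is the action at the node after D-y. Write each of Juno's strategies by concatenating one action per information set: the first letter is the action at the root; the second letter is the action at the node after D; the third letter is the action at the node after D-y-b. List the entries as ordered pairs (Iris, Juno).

(7,6) (7,6) (6,6) (6,6) (5,3) (5,3) (5,3) (5,3)

vs Dyp: Juno plays D → Juno plays y at [D] → Iris plays d at [D-y] → (7, 6)
vs Dyr: Juno plays D → Juno plays y at [D] → Iris plays d at [D-y] → (7, 6)
vs Dzp: Juno plays D → Juno plays z at [D] → (6, 6)
vs Dzr: Juno plays D → Juno plays z at [D] → (6, 6)
vs Wyp: Juno plays W → Iris plays In at [W] → (5, 3)
vs Wyr: Juno plays W → Iris plays In at [W] → (5, 3)
vs Wzp: Juno plays W → Iris plays In at [W] → (5, 3)
vs Wzr: Juno plays W → Iris plays In at [W] → (5, 3)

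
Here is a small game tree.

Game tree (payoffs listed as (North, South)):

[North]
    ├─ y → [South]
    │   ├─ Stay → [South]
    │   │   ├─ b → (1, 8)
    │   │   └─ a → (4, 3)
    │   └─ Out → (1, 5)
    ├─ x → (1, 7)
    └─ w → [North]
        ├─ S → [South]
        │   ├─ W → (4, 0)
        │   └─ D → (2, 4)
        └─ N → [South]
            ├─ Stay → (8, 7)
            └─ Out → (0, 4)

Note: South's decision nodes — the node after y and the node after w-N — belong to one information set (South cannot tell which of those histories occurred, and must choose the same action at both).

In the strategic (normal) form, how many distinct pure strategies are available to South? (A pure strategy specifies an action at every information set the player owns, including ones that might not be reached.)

8

South owns the information set {y, w-N} with actions {Stay, Out} — two choices.
South owns the node after y-Stay with actions {b, a} — two choices.
South owns the node after w-S with actions {W, D} — two choices.
A pure strategy fixes one action at each information set independently, so the count is the product 2 × 2 × 2 = 8.
(For reference, North has 6 pure strategies, giving a 8×6 normal-form matrix.)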